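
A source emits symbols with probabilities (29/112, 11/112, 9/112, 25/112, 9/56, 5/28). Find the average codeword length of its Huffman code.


Huffman construction (repeatedly merge the two least-probable nodes; each merge adds 1 bit to every symbol beneath it): 9/112 + 11/112 = 5/28; 9/56 + 5/28 = 19/56; 5/28 + 25/112 = 45/112; 29/112 + 19/56 = 67/112; 45/112 + 67/112 = 1. Resulting codeword lengths (in the order the probabilities were given): (2, 3, 3, 2, 3, 3). L_avg = sum(p_i * l_i) = 29/112*2 + 11/112*3 + 9/112*3 + 25/112*2 + 9/56*3 + 5/28*3 = 141/56 = 2.5179

2.5179 bits


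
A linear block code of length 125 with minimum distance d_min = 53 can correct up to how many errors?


Correction capability = floor((d-1)/2) = floor((53-1)/2) = 26

26 errors


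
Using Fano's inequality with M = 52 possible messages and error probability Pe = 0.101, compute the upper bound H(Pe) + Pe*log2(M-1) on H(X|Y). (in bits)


H(Pe) = -Pe*log2(Pe) - (1-Pe)*log2(1-Pe) = -0.101*log2(0.101) - 0.899*log2(0.899) = 0.334065 + 0.138093 = 0.4722. Pe*log2(M-1) = 0.101*log2(51) = 0.572915. Bound = H(Pe) + Pe*log2(M-1) = 0.334065 + 0.138093 + 0.572915 = 1.0451

1.0451 bits


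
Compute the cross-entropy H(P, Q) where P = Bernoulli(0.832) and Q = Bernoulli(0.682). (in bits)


H(P,Q) = -p*log2(q) - (1-p)*log2(1-q). -0.832*log2(0.682) = 0.459394; -0.168*log2(0.318) = 0.277687. H(P,Q) = 0.459394 + 0.277687 = 0.7371

0.7371 bits


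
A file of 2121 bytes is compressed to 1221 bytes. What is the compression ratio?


Ratio = original / compressed = 2121 / 1221 = 1.7371

1.7371


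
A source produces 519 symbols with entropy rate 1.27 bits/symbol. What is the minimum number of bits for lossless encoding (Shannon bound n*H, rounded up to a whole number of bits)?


Minimum bits >= n * H = 519 * 1.27 = 659.13, rounded up to a whole number of bits = 660

660 bits


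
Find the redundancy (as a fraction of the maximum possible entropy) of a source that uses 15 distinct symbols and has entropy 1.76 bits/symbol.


H_max = log2(K) = log2(15) = 3.9069 bits/symbol. Redundancy = 1 - H/H_max = 1 - 1.76/3.9069 = 1 - 0.4505 = 0.5495

0.5495


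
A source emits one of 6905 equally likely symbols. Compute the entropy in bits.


H = log2(n) = log2(6905) = 12.7534

12.7534 bits


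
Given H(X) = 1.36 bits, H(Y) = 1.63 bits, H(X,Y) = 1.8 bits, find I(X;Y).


I(X;Y) = H(X) + H(Y) - H(X,Y) = 1.36 + 1.63 - 1.8 = 1.19

1.19 bits


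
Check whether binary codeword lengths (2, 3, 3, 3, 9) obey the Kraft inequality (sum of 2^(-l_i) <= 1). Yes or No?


Kraft sum = sum(2^(-l_i)) = 0.627, need <= 1. Result: satisfied (a binary prefix-free code with these lengths exists)

Yes


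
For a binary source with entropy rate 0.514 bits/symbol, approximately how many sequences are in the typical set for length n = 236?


log2|A_typical| = nH = 236 * 0.514 = 121.304, so |A_typical| ~ 2^121.304 = 3.282e+36

3.282e+36


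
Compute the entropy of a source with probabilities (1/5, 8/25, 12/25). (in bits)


H = -sum(p_i * log2(p_i)). Terms: -(1/5)*log2(1/5) = 0.464386; -(8/25)*log2(8/25) = 0.526034; -(12/25)*log2(12/25) = 0.508269. H = 0.464386 + 0.526034 + 0.508269 = 1.4987

1.4987 bits


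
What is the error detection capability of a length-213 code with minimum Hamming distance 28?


Detection capability = d_min - 1 = 28 - 1 = 27

27 errors


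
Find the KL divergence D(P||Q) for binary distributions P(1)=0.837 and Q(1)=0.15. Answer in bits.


KL = p*log2(p/q) + (1-p)*log2((1-p)/(1-q)) = 0.837*log2(0.837/0.15) + 0.163*log2(0.163/0.85) = 1.6876

1.6876 bits


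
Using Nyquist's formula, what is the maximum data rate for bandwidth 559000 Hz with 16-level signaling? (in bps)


Rate = 2 * B * log2(M) = 2 * 559000 * 4.0 = 4472000.0

4472000.0 bps


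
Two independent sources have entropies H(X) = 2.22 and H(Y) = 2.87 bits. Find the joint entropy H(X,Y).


For independent variables, H(X,Y) = H(X) + H(Y) = 2.22 + 2.87 = 5.09

5.09 bits


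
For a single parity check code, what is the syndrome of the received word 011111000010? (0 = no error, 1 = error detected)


Syndrome = XOR of all bits = 0 XOR 1 XOR 1 XOR 1 XOR 1 XOR 1 XOR 0 XOR 0 XOR 0 XOR 0 XOR 1 XOR 0 = 0

0


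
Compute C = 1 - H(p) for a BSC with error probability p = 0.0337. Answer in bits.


H(p) = -p*log2(p) - (1-p)*log2(1-p) = -0.0337*log2(0.0337) - 0.9663*log2(0.9663) = 0.164830 + 0.047790 = 0.2126. C = 1 - H(p) = 1 - 0.2126 = 0.7874

0.7874 bits


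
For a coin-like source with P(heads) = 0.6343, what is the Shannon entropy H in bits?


H = -p*log2(p) - (1-p)*log2(1-p). -0.6343*log2(0.6343) = 0.416585; -0.3657*log2(0.3657) = 0.530729. H = 0.416585 + 0.530729 = 0.9473

0.9473 bits


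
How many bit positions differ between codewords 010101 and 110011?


Count differing positions: ^ . . ^ ^ . = 3 differences

3


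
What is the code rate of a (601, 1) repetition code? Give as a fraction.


Rate = k/n = 1/601

1/601


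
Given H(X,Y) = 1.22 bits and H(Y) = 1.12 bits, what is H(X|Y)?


H(X|Y) = H(X,Y) - H(Y) = 1.22 - 1.12 = 0.1

0.1 bits


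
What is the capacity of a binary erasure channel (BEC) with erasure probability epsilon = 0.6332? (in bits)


C = 1 - epsilon = 1 - 0.6332 = 0.3668

0.3668 bits


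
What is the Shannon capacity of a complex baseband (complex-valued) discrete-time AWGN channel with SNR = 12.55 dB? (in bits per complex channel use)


SNR_linear = 10^(12.55/10) = 17.9887; C = log2(1 + SNR_linear) = log2(1 + 17.9887) = 4.2471

4.2471 bits/channel use


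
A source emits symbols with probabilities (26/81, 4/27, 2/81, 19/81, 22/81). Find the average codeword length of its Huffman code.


Huffman construction (repeatedly merge the two least-probable nodes; each merge adds 1 bit to every symbol beneath it): 2/81 + 4/27 = 14/81; 14/81 + 19/81 = 11/27; 22/81 + 26/81 = 16/27; 11/27 + 16/27 = 1. Resulting codeword lengths (in the order the probabilities were given): (2, 3, 3, 2, 2). L_avg = sum(p_i * l_i) = 26/81*2 + 4/27*3 + 2/81*3 + 19/81*2 + 22/81*2 = 176/81 = 2.1728

2.1728 bits


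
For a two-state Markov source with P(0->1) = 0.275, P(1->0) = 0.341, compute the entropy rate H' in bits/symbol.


Stationary distribution: pi_0 = p10/(p01+p10) = 0.5536, pi_1 = 0.4464. Entropy rate H' = pi_0*H(p01) + pi_1*H(p10) = 0.5536*0.8485 + 0.4464*0.9258 = 0.883

0.883 bits/symbol


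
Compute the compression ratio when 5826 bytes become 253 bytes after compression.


Ratio = original / compressed = 5826 / 253 = 23.0277

23.0277


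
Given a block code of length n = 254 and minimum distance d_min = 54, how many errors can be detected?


Detection capability = d_min - 1 = 54 - 1 = 53

53 errors


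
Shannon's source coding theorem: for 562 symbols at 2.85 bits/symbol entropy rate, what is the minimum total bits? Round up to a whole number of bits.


Minimum bits >= n * H = 562 * 2.85 = 1601.7, rounded up to a whole number of bits = 1602

1602 bits


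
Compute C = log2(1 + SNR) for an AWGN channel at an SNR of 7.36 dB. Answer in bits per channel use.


SNR_linear = 10^(7.36/10) = 5.445; C = log2(1 + SNR_linear) = log2(1 + 5.445) = 2.6882

2.6882 bits/channel use


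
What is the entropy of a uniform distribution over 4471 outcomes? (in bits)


H = log2(n) = log2(4471) = 12.1264

12.1264 bits


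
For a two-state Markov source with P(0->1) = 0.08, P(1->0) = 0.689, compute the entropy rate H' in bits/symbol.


Stationary distribution: pi_0 = p10/(p01+p10) = 0.896, pi_1 = 0.104. Entropy rate H' = pi_0*H(p01) + pi_1*H(p10) = 0.896*0.4022 + 0.104*0.8943 = 0.4534

0.4534 bits/symbol


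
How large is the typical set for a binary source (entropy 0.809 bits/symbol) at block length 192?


log2|A_typical| = nH = 192 * 0.809 = 155.328, so |A_typical| ~ 2^155.328 = 5.733e+46

5.733e+46


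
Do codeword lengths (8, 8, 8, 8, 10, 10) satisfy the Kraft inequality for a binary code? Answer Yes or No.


Kraft sum = sum(2^(-l_i)) = 0.0176, need <= 1. Result: satisfied (a binary prefix-free code with these lengths exists)

Yes


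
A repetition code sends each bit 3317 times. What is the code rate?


Rate = k/n = 1/3317

1/3317


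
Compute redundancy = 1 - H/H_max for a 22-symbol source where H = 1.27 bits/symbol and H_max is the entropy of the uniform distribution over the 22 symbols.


H_max = log2(K) = log2(22) = 4.4594 bits/symbol. Redundancy = 1 - H/H_max = 1 - 1.27/4.4594 = 1 - 0.2848 = 0.7152

0.7152


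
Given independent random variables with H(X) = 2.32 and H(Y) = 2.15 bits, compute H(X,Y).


For independent variables, H(X,Y) = H(X) + H(Y) = 2.32 + 2.15 = 4.47

4.47 bits


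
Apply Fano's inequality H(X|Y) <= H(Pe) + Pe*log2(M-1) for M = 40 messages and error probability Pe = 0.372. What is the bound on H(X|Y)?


H(Pe) = -Pe*log2(Pe) - (1-Pe)*log2(1-Pe) = -0.372*log2(0.372) - 0.628*log2(0.628) = 0.530705 + 0.421491 = 0.9522. Pe*log2(M-1) = 0.372*log2(39) = 1.966170. Bound = H(Pe) + Pe*log2(M-1) = 0.530705 + 0.421491 + 1.966170 = 2.9184

2.9184 bits


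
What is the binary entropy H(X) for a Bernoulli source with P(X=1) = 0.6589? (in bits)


H = -p*log2(p) - (1-p)*log2(1-p). -0.6589*log2(0.6589) = 0.396571; -0.3411*log2(0.3411) = 0.529296. H = 0.396571 + 0.529296 = 0.9259

0.9259 bits


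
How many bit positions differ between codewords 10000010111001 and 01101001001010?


Count differing positions: ^ ^ ^ . ^ . ^ ^ ^ ^ . . ^ ^ = 10 differences

10


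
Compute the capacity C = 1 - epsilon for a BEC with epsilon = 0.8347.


C = 1 - epsilon = 1 - 0.8347 = 0.1653

0.1653 bits


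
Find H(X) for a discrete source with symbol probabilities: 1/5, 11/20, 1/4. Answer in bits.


H = -sum(p_i * log2(p_i)). Terms: -(1/5)*log2(1/5) = 0.464386; -(11/20)*log2(11/20) = 0.474373; -(1/4)*log2(1/4) = 0.500000. H = 0.464386 + 0.474373 + 0.500000 = 1.4388

1.4388 bits


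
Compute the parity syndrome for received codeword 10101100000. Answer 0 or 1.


Syndrome = XOR of all bits = 1 XOR 0 XOR 1 XOR 0 XOR 1 XOR 1 XOR 0 XOR 0 XOR 0 XOR 0 XOR 0 = 0

0


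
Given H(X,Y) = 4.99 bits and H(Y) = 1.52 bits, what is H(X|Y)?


H(X|Y) = H(X,Y) - H(Y) = 4.99 - 1.52 = 3.47

3.47 bits


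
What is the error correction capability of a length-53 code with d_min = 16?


Correction capability = floor((d-1)/2) = floor((16-1)/2) = 7

7 errors


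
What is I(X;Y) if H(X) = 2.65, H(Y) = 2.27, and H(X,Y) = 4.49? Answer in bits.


I(X;Y) = H(X) + H(Y) - H(X,Y) = 2.65 + 2.27 - 4.49 = 0.43

0.43 bits


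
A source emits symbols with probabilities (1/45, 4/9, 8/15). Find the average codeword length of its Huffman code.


Huffman construction (repeatedly merge the two least-probable nodes; each merge adds 1 bit to every symbol beneath it): 1/45 + 4/9 = 7/15; 7/15 + 8/15 = 1. Resulting codeword lengths (in the order the probabilities were given): (2, 2, 1). L_avg = sum(p_i * l_i) = 1/45*2 + 4/9*2 + 8/15*1 = 22/15 = 1.4667

1.4667 bits


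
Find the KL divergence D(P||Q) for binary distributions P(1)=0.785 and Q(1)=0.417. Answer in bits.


KL = p*log2(p/q) + (1-p)*log2((1-p)/(1-q)) = 0.785*log2(0.785/0.417) + 0.215*log2(0.215/0.583) = 0.407

0.407 bits


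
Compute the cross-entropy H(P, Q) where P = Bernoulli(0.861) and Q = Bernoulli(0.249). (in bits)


H(P,Q) = -p*log2(q) - (1-p)*log2(1-q). -0.861*log2(0.249) = 1.726979; -0.139*log2(0.751) = 0.057423. H(P,Q) = 1.726979 + 0.057423 = 1.7844

1.7844 bits


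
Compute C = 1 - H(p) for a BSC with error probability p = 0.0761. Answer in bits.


H(p) = -p*log2(p) - (1-p)*log2(1-p) = -0.0761*log2(0.0761) - 0.9239*log2(0.9239) = 0.282785 + 0.105501 = 0.3883. C = 1 - H(p) = 1 - 0.3883 = 0.6117

0.6117 bits


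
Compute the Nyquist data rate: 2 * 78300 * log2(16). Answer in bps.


Rate = 2 * B * log2(M) = 2 * 78300 * 4.0 = 626400.0

626400.0 bps


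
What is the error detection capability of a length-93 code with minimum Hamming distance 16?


Detection capability = d_min - 1 = 16 - 1 = 15

15 errors


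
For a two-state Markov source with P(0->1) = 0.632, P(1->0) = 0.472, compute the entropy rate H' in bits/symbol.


Stationary distribution: pi_0 = p10/(p01+p10) = 0.4275, pi_1 = 0.5725. Entropy rate H' = pi_0*H(p01) + pi_1*H(p10) = 0.4275*0.9491 + 0.5725*0.9977 = 0.977

0.977 bits/symbol


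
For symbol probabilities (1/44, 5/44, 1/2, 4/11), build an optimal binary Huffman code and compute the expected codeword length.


Huffman construction (repeatedly merge the two least-probable nodes; each merge adds 1 bit to every symbol beneath it): 1/44 + 5/44 = 3/22; 3/22 + 4/11 = 1/2; 1/2 + 1/2 = 1. Resulting codeword lengths (in the order the probabilities were given): (3, 3, 1, 2). L_avg = sum(p_i * l_i) = 1/44*3 + 5/44*3 + 1/2*1 + 4/11*2 = 18/11 = 1.6364

1.6364 bits


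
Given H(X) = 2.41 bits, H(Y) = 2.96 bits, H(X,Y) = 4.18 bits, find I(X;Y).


I(X;Y) = H(X) + H(Y) - H(X,Y) = 2.41 + 2.96 - 4.18 = 1.19

1.19 bits


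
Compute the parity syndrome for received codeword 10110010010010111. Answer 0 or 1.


Syndrome = XOR of all bits = 1 XOR 0 XOR 1 XOR 1 XOR 0 XOR 0 XOR 1 XOR 0 XOR 0 XOR 1 XOR 0 XOR 0 XOR 1 XOR 0 XOR 1 XOR 1 XOR 1 = 1

1


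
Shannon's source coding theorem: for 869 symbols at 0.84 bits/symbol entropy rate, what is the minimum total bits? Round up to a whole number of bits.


Minimum bits >= n * H = 869 * 0.84 = 729.96, rounded up to a whole number of bits = 730

730 bits


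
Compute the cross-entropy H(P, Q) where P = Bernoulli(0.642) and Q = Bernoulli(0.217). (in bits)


H(P,Q) = -p*log2(q) - (1-p)*log2(1-q). -0.642*log2(0.217) = 1.415118; -0.358*log2(0.783) = 0.126344. H(P,Q) = 1.415118 + 0.126344 = 1.5415

1.5415 bits


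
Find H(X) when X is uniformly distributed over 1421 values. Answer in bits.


H = log2(n) = log2(1421) = 10.4727

10.4727 bits


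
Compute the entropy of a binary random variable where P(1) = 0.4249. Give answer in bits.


H = -p*log2(p) - (1-p)*log2(1-p). -0.4249*log2(0.4249) = 0.524669; -0.5751*log2(0.5751) = 0.458996. H = 0.524669 + 0.458996 = 0.9837

0.9837 bits


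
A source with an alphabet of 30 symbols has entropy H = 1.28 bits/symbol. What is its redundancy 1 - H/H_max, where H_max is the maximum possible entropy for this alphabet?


H_max = log2(K) = log2(30) = 4.9069 bits/symbol. Redundancy = 1 - H/H_max = 1 - 1.28/4.9069 = 1 - 0.2609 = 0.7391

0.7391


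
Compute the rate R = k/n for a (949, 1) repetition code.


Rate = k/n = 1/949

1/949


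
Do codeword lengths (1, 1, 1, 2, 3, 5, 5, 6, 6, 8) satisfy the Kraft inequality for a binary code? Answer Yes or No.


Kraft sum = sum(2^(-l_i)) = 1.9727, need <= 1. Result: violated (a binary prefix-free code with these lengths cannot exist)

No


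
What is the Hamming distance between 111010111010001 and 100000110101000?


Count differing positions: . ^ ^ . ^ . . . ^ ^ ^ ^ . . ^ = 8 differences

8


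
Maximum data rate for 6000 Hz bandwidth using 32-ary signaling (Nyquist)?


Rate = 2 * B * log2(M) = 2 * 6000 * 5.0 = 60000.0

60000.0 bps


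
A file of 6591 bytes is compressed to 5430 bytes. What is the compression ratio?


Ratio = original / compressed = 6591 / 5430 = 1.2138

1.2138


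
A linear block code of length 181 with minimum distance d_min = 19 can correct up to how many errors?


Correction capability = floor((d-1)/2) = floor((19-1)/2) = 9

9 errors


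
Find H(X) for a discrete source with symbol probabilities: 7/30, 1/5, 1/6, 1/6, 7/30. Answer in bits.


H = -sum(p_i * log2(p_i)). Terms: -(7/30)*log2(7/30) = 0.489892; -(1/5)*log2(1/5) = 0.464386; -(1/6)*log2(1/6) = 0.430827; -(1/6)*log2(1/6) = 0.430827; -(7/30)*log2(7/30) = 0.489892. H = 0.489892 + 0.464386 + 0.430827 + 0.430827 + 0.489892 = 2.3058

2.3058 bits


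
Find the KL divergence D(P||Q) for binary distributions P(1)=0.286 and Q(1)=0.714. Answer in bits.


KL = p*log2(p/q) + (1-p)*log2((1-p)/(1-q)) = 0.286*log2(0.286/0.714) + 0.714*log2(0.714/0.286) = 0.5649

0.5649 bits


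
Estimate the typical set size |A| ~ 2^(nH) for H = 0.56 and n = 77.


log2|A_typical| = nH = 77 * 0.56 = 43.12, so |A_typical| ~ 2^43.12 = 9.559e+12

9.559e+12


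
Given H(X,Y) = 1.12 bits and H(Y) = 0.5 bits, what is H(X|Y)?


H(X|Y) = H(X,Y) - H(Y) = 1.12 - 0.5 = 0.62

0.62 bits


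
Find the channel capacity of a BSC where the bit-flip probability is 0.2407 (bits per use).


H(p) = -p*log2(p) - (1-p)*log2(1-p) = -0.2407*log2(0.2407) - 0.7593*log2(0.7593) = 0.494564 + 0.301638 = 0.7962. C = 1 - H(p) = 1 - 0.7962 = 0.2038

0.2038 bits


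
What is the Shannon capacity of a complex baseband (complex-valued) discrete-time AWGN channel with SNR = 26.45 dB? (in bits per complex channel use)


SNR_linear = 10^(26.45/10) = 441.5704; C = log2(1 + SNR_linear) = log2(1 + 441.5704) = 8.7898

8.7898 bits/channel use


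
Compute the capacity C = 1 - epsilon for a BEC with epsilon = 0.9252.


C = 1 - epsilon = 1 - 0.9252 = 0.0748

0.0748 bits


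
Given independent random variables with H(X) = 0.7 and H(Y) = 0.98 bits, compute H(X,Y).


For independent variables, H(X,Y) = H(X) + H(Y) = 0.7 + 0.98 = 1.68

1.68 bits


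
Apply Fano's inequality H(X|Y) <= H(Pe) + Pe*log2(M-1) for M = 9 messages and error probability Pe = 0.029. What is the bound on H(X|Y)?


H(Pe) = -Pe*log2(Pe) - (1-Pe)*log2(1-Pe) = -0.029*log2(0.029) - 0.971*log2(0.971) = 0.148126 + 0.041226 = 0.1894. Pe*log2(M-1) = 0.029*log2(8) = 0.087000. Bound = H(Pe) + Pe*log2(M-1) = 0.148126 + 0.041226 + 0.087000 = 0.2764

0.2764 bits


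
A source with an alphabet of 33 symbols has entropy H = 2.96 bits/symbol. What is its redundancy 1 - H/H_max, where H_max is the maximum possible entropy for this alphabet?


H_max = log2(K) = log2(33) = 5.0444 bits/symbol. Redundancy = 1 - H/H_max = 1 - 2.96/5.0444 = 1 - 0.5868 = 0.4132

0.4132


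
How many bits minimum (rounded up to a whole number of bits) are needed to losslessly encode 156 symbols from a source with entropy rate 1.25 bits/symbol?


Minimum bits >= n * H = 156 * 1.25 = 195.0, rounded up to a whole number of bits = 195

195 bits


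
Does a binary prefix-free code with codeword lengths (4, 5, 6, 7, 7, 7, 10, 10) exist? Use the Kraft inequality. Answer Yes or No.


Kraft sum = sum(2^(-l_i)) = 0.1348, need <= 1. Result: satisfied (a binary prefix-free code with these lengths exists)

Yes


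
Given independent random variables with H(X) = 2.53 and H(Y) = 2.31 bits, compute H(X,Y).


For independent variables, H(X,Y) = H(X) + H(Y) = 2.53 + 2.31 = 4.84

4.84 bits


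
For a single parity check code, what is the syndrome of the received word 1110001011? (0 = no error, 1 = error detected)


Syndrome = XOR of all bits = 1 XOR 1 XOR 1 XOR 0 XOR 0 XOR 0 XOR 1 XOR 0 XOR 1 XOR 1 = 0

0


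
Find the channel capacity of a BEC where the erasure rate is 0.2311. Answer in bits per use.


C = 1 - epsilon = 1 - 0.2311 = 0.7689

0.7689 bits


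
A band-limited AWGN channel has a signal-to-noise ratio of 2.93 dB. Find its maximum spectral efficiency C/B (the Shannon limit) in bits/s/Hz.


SNR_linear = 10^(2.93/10) = 1.9634; C/B = log2(1 + SNR_linear) = log2(1 + 1.9634) = 1.5672

1.5672 bits/s/Hz


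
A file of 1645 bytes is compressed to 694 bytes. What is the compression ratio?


Ratio = original / compressed = 1645 / 694 = 2.3703

2.3703


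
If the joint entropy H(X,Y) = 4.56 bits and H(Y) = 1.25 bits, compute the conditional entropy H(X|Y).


H(X|Y) = H(X,Y) - H(Y) = 4.56 - 1.25 = 3.31

3.31 bits


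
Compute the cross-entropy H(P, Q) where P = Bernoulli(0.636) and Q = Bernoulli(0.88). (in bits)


H(P,Q) = -p*log2(q) - (1-p)*log2(1-q). -0.636*log2(0.88) = 0.117294; -0.364*log2(0.12) = 1.113437. H(P,Q) = 0.117294 + 1.113437 = 1.2307

1.2307 bits


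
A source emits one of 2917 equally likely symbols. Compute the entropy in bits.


H = log2(n) = log2(2917) = 11.5103

11.5103 bits


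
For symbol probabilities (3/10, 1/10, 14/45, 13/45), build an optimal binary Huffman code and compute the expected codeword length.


Huffman construction (repeatedly merge the two least-probable nodes; each merge adds 1 bit to every symbol beneath it): 1/10 + 13/45 = 7/18; 3/10 + 14/45 = 11/18; 7/18 + 11/18 = 1. Resulting codeword lengths (in the order the probabilities were given): (2, 2, 2, 2). L_avg = sum(p_i * l_i) = 3/10*2 + 1/10*2 + 14/45*2 + 13/45*2 = 2

2.0 bits


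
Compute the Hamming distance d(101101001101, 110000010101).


Count differing positions: . ^ ^ ^ . ^ . ^ ^ . . . = 6 differences

6


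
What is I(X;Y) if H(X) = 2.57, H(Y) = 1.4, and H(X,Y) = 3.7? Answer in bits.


I(X;Y) = H(X) + H(Y) - H(X,Y) = 2.57 + 1.4 - 3.7 = 0.27

0.27 bits


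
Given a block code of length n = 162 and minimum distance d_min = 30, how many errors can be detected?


Detection capability = d_min - 1 = 30 - 1 = 29

29 errors


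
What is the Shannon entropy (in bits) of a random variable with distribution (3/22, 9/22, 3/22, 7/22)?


H = -sum(p_i * log2(p_i)). Terms: -(3/22)*log2(3/22) = 0.391973; -(9/22)*log2(9/22) = 0.527525; -(3/22)*log2(3/22) = 0.391973; -(7/22)*log2(7/22) = 0.525661. H = 0.391973 + 0.527525 + 0.391973 + 0.525661 = 1.8371

1.8371 bits


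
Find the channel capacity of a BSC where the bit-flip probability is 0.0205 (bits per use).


H(p) = -p*log2(p) - (1-p)*log2(1-p) = -0.0205*log2(0.0205) - 0.9795*log2(0.9795) = 0.114969 + 0.029270 = 0.1442. C = 1 - H(p) = 1 - 0.1442 = 0.8558

0.8558 bits


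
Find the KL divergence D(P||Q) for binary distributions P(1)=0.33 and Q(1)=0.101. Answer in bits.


KL = p*log2(p/q) + (1-p)*log2((1-p)/(1-q)) = 0.33*log2(0.33/0.101) + 0.67*log2(0.67/0.899) = 0.2795

0.2795 bits


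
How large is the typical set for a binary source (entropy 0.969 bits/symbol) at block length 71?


log2|A_typical| = nH = 71 * 0.969 = 68.799, so |A_typical| ~ 2^68.799 = 5.135e+20

5.135e+20


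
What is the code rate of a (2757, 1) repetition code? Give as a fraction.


Rate = k/n = 1/2757

1/2757


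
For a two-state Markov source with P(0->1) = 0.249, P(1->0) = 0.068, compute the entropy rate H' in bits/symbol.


Stationary distribution: pi_0 = p10/(p01+p10) = 0.2145, pi_1 = 0.7855. Entropy rate H' = pi_0*H(p01) + pi_1*H(p10) = 0.2145*0.8097 + 0.7855*0.3584 = 0.4552

0.4552 bits/symbol


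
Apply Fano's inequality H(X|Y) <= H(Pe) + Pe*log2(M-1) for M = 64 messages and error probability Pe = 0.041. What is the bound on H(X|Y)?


H(Pe) = -Pe*log2(Pe) - (1-Pe)*log2(1-Pe) = -0.041*log2(0.041) - 0.959*log2(0.959) = 0.188938 + 0.057921 = 0.2469. Pe*log2(M-1) = 0.041*log2(63) = 0.245068. Bound = H(Pe) + Pe*log2(M-1) = 0.188938 + 0.057921 + 0.245068 = 0.4919

0.4919 bits


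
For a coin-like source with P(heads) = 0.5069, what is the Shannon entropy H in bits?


H = -p*log2(p) - (1-p)*log2(1-p). -0.5069*log2(0.5069) = 0.496877; -0.4931*log2(0.4931) = 0.502986. H = 0.496877 + 0.502986 = 0.9999

0.9999 bits


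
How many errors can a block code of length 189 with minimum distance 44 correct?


Correction capability = floor((d-1)/2) = floor((44-1)/2) = 21

21 errors


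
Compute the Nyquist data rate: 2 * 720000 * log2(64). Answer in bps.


Rate = 2 * B * log2(M) = 2 * 720000 * 6.0 = 8640000.0

8640000.0 bps


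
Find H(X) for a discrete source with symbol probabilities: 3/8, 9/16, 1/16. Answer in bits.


H = -sum(p_i * log2(p_i)). Terms: -(3/8)*log2(3/8) = 0.530639; -(9/16)*log2(9/16) = 0.466917; -(1/16)*log2(1/16) = 0.250000. H = 0.530639 + 0.466917 + 0.250000 = 1.2476

1.2476 bits


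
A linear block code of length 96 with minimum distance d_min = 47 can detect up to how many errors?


Detection capability = d_min - 1 = 47 - 1 = 46

46 errors


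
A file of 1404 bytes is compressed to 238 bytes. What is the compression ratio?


Ratio = original / compressed = 1404 / 238 = 5.8992

5.8992


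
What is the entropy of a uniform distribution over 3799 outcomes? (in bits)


H = log2(n) = log2(3799) = 11.8914

11.8914 bits


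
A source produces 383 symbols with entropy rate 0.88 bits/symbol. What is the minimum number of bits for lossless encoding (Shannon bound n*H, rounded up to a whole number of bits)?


Minimum bits >= n * H = 383 * 0.88 = 337.04, rounded up to a whole number of bits = 338

338 bits


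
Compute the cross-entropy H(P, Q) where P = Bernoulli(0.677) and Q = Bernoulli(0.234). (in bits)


H(P,Q) = -p*log2(q) - (1-p)*log2(1-q). -0.677*log2(0.234) = 1.418599; -0.323*log2(0.766) = 0.124221. H(P,Q) = 1.418599 + 0.124221 = 1.5428

1.5428 bits


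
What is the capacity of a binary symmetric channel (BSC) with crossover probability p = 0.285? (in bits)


H(p) = -p*log2(p) - (1-p)*log2(1-p) = -0.285*log2(0.285) - 0.715*log2(0.715) = 0.516125 + 0.346049 = 0.8622. C = 1 - H(p) = 1 - 0.8622 = 0.1378

0.1378 bits


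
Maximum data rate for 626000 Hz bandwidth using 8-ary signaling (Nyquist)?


Rate = 2 * B * log2(M) = 2 * 626000 * 3.0 = 3756000.0

3756000.0 bps


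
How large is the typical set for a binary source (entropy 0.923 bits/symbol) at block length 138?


log2|A_typical| = nH = 138 * 0.923 = 127.374, so |A_typical| ~ 2^127.374 = 2.205e+38

2.205e+38


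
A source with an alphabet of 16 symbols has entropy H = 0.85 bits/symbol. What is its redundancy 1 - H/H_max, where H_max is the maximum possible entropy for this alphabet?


H_max = log2(K) = log2(16) = 4.0 bits/symbol. Redundancy = 1 - H/H_max = 1 - 0.85/4.0 = 1 - 0.2125 = 0.7875

0.7875


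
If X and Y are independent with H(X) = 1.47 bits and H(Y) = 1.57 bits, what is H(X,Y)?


For independent variables, H(X,Y) = H(X) + H(Y) = 1.47 + 1.57 = 3.04

3.04 bits


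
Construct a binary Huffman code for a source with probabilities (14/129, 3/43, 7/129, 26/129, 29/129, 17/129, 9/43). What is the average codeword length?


Huffman construction (repeatedly merge the two least-probable nodes; each merge adds 1 bit to every symbol beneath it): 7/129 + 3/43 = 16/129; 14/129 + 16/129 = 10/43; 17/129 + 26/129 = 1/3; 9/43 + 29/129 = 56/129; 10/43 + 1/3 = 73/129; 56/129 + 73/129 = 1. Resulting codeword lengths (in the order the probabilities were given): (3, 4, 4, 3, 2, 3, 2). L_avg = sum(p_i * l_i) = 14/129*3 + 3/43*4 + 7/129*4 + 26/129*3 + 29/129*2 + 17/129*3 + 9/43*2 = 347/129 = 2.6899

2.6899 bits


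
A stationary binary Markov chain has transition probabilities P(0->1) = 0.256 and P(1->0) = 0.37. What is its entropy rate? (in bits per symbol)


Stationary distribution: pi_0 = p10/(p01+p10) = 0.5911, pi_1 = 0.4089. Entropy rate H' = pi_0*H(p01) + pi_1*H(p10) = 0.5911*0.8207 + 0.4089*0.9507 = 0.8738

0.8738 bits/symbol


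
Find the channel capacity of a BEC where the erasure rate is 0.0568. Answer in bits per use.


C = 1 - epsilon = 1 - 0.0568 = 0.9432

0.9432 bits


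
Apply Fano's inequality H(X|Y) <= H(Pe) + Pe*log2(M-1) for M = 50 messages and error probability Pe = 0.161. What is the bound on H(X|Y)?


H(Pe) = -Pe*log2(Pe) - (1-Pe)*log2(1-Pe) = -0.161*log2(0.161) - 0.839*log2(0.839) = 0.424214 + 0.212483 = 0.6367. Pe*log2(M-1) = 0.161*log2(49) = 0.903968. Bound = H(Pe) + Pe*log2(M-1) = 0.424214 + 0.212483 + 0.903968 = 1.5407

1.5407 bits


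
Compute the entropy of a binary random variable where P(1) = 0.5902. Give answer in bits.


H = -p*log2(p) - (1-p)*log2(1-p). -0.5902*log2(0.5902) = 0.448979; -0.4098*log2(0.4098) = 0.527416. H = 0.448979 + 0.527416 = 0.9764

0.9764 bits


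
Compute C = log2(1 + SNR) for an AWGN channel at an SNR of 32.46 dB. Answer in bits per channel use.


SNR_linear = 10^(32.46/10) = 1761.976; C = log2(1 + SNR_linear) = log2(1 + 1761.976) = 10.7838

10.7838 bits/channel use


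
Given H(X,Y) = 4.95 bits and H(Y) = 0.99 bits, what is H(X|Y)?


H(X|Y) = H(X,Y) - H(Y) = 4.95 - 0.99 = 3.96

3.96 bits


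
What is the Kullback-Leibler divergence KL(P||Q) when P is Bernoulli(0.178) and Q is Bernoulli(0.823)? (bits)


KL = p*log2(p/q) + (1-p)*log2((1-p)/(1-q)) = 0.178*log2(0.178/0.823) + 0.822*log2(0.822/0.177) = 1.4278

1.4278 bits


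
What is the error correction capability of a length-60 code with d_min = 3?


Correction capability = floor((d-1)/2) = floor((3-1)/2) = 1

1 errors


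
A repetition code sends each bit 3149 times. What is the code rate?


Rate = k/n = 1/3149

1/3149


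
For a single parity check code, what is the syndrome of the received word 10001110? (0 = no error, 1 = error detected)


Syndrome = XOR of all bits = 1 XOR 0 XOR 0 XOR 0 XOR 1 XOR 1 XOR 1 XOR 0 = 0

0


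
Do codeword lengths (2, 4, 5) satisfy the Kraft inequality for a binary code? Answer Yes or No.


Kraft sum = sum(2^(-l_i)) = 0.3438, need <= 1. Result: satisfied (a binary prefix-free code with these lengths exists)

Yes


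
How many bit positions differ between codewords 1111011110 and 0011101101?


Count differing positions: ^ ^ . . ^ ^ . . ^ ^ = 6 differences

6


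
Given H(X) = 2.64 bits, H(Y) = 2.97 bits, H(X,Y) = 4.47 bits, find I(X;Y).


I(X;Y) = H(X) + H(Y) - H(X,Y) = 2.64 + 2.97 - 4.47 = 1.14

1.14 bits


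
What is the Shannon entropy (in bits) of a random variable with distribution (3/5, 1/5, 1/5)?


H = -sum(p_i * log2(p_i)). Terms: -(3/5)*log2(3/5) = 0.442179; -(1/5)*log2(1/5) = 0.464386; -(1/5)*log2(1/5) = 0.464386. H = 0.442179 + 0.464386 + 0.464386 = 1.371

1.371 bits


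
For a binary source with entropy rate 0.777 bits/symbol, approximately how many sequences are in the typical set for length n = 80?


log2|A_typical| = nH = 80 * 0.777 = 62.16, so |A_typical| ~ 2^62.16 = 5.153e+18

5.153e+18


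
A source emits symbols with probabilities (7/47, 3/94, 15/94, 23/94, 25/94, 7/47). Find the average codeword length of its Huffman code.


Huffman construction (repeatedly merge the two least-probable nodes; each merge adds 1 bit to every symbol beneath it): 3/94 + 7/47 = 17/94; 7/47 + 15/94 = 29/94; 17/94 + 23/94 = 20/47; 25/94 + 29/94 = 27/47; 20/47 + 27/47 = 1. Resulting codeword lengths (in the order the probabilities were given): (3, 3, 3, 2, 2, 3). L_avg = sum(p_i * l_i) = 7/47*3 + 3/94*3 + 15/94*3 + 23/94*2 + 25/94*2 + 7/47*3 = 117/47 = 2.4894

2.4894 bits


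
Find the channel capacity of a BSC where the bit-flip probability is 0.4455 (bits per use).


H(p) = -p*log2(p) - (1-p)*log2(1-p) = -0.4455*log2(0.4455) - 0.5545*log2(0.5545) = 0.519677 + 0.471736 = 0.9914. C = 1 - H(p) = 1 - 0.9914 = 0.0086

0.0086 bits


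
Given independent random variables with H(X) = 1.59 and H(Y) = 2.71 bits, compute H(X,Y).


For independent variables, H(X,Y) = H(X) + H(Y) = 1.59 + 2.71 = 4.3

4.3 bits


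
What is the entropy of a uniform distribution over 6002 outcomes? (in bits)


H = log2(n) = log2(6002) = 12.5512

12.5512 bits


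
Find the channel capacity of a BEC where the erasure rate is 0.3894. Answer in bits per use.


C = 1 - epsilon = 1 - 0.3894 = 0.6106

0.6106 bits


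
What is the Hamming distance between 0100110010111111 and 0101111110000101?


Count differing positions: . . . ^ . . ^ ^ . . ^ ^ ^ . ^ . = 7 differences

7


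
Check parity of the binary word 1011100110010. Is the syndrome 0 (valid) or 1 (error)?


Syndrome = XOR of all bits = 1 XOR 0 XOR 1 XOR 1 XOR 1 XOR 0 XOR 0 XOR 1 XOR 1 XOR 0 XOR 0 XOR 1 XOR 0 = 1

1


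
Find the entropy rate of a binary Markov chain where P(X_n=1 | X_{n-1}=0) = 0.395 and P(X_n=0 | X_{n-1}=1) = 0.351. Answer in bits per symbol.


Stationary distribution: pi_0 = p10/(p01+p10) = 0.4705, pi_1 = 0.5295. Entropy rate H' = pi_0*H(p01) + pi_1*H(p10) = 0.4705*0.968 + 0.5295*0.935 = 0.9505

0.9505 bits/symbol


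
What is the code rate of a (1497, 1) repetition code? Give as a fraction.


Rate = k/n = 1/1497

1/1497


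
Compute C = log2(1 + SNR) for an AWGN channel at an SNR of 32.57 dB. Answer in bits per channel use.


SNR_linear = 10^(32.57/10) = 1807.1741; C = log2(1 + SNR_linear) = log2(1 + 1807.1741) = 10.8203

10.8203 bits/channel use


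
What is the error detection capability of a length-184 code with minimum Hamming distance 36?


Detection capability = d_min - 1 = 36 - 1 = 35

35 errors


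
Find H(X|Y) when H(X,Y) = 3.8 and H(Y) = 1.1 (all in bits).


H(X|Y) = H(X,Y) - H(Y) = 3.8 - 1.1 = 2.7

2.7 bits


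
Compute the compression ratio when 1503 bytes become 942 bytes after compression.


Ratio = original / compressed = 1503 / 942 = 1.5955

1.5955


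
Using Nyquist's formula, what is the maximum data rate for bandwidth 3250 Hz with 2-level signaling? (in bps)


Rate = 2 * B * log2(M) = 2 * 3250 * 1.0 = 6500.0

6500.0 bps


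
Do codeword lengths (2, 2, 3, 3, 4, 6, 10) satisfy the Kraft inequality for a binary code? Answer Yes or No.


Kraft sum = sum(2^(-l_i)) = 0.8291, need <= 1. Result: satisfied (a binary prefix-free code with these lengths exists)

Yes


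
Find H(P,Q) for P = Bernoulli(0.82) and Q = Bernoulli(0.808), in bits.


H(P,Q) = -p*log2(q) - (1-p)*log2(1-q). -0.82*log2(0.808) = 0.252210; -0.18*log2(0.192) = 0.428548. H(P,Q) = 0.252210 + 0.428548 = 0.6808

0.6808 bits


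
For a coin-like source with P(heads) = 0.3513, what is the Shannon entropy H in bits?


H = -p*log2(p) - (1-p)*log2(1-p). -0.3513*log2(0.3513) = 0.530191; -0.6487*log2(0.6487) = 0.405033. H = 0.530191 + 0.405033 = 0.9352

0.9352 bits


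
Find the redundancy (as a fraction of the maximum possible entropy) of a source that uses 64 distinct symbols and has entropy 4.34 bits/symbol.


H_max = log2(K) = log2(64) = 6.0 bits/symbol. Redundancy = 1 - H/H_max = 1 - 4.34/6.0 = 1 - 0.7233 = 0.2767

0.2767


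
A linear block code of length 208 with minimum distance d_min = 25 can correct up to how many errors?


Correction capability = floor((d-1)/2) = floor((25-1)/2) = 12

12 errors


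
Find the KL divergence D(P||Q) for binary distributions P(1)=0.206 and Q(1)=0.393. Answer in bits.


KL = p*log2(p/q) + (1-p)*log2((1-p)/(1-q)) = 0.206*log2(0.206/0.393) + 0.794*log2(0.794/0.607) = 0.1157

0.1157 bits


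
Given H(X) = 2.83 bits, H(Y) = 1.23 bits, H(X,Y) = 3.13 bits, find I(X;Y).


I(X;Y) = H(X) + H(Y) - H(X,Y) = 2.83 + 1.23 - 3.13 = 0.93

0.93 bits


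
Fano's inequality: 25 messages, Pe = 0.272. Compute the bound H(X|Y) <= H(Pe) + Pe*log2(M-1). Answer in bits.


H(Pe) = -Pe*log2(Pe) - (1-Pe)*log2(1-Pe) = -0.272*log2(0.272) - 0.728*log2(0.728) = 0.510903 + 0.333416 = 0.8443. Pe*log2(M-1) = 0.272*log2(24) = 1.247110. Bound = H(Pe) + Pe*log2(M-1) = 0.510903 + 0.333416 + 1.247110 = 2.0914

2.0914 bits


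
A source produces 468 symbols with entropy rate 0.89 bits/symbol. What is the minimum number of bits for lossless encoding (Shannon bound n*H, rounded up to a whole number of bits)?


Minimum bits >= n * H = 468 * 0.89 = 416.52, rounded up to a whole number of bits = 417

417 bits


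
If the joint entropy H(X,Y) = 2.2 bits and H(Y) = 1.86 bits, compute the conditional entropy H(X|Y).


H(X|Y) = H(X,Y) - H(Y) = 2.2 - 1.86 = 0.34

0.34 bits


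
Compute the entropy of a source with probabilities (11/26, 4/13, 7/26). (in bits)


H = -sum(p_i * log2(p_i)). Terms: -(11/26)*log2(11/26) = 0.525042; -(4/13)*log2(4/13) = 0.523212; -(7/26)*log2(7/26) = 0.509677. H = 0.525042 + 0.523212 + 0.509677 = 1.5579

1.5579 bits


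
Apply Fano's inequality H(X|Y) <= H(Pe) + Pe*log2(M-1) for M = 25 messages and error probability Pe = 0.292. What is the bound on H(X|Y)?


H(Pe) = -Pe*log2(Pe) - (1-Pe)*log2(1-Pe) = -0.292*log2(0.292) - 0.708*log2(0.708) = 0.518580 + 0.352711 = 0.8713. Pe*log2(M-1) = 0.292*log2(24) = 1.338809. Bound = H(Pe) + Pe*log2(M-1) = 0.518580 + 0.352711 + 1.338809 = 2.2101

2.2101 bits


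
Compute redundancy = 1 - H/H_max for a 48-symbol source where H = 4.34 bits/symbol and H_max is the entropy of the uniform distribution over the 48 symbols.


H_max = log2(K) = log2(48) = 5.585 bits/symbol. Redundancy = 1 - H/H_max = 1 - 4.34/5.585 = 1 - 0.7771 = 0.2229

0.2229


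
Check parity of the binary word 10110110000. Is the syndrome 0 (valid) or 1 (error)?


Syndrome = XOR of all bits = 1 XOR 0 XOR 1 XOR 1 XOR 0 XOR 1 XOR 1 XOR 0 XOR 0 XOR 0 XOR 0 = 1

1


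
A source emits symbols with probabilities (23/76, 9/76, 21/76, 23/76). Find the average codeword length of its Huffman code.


Huffman construction (repeatedly merge the two least-probable nodes; each merge adds 1 bit to every symbol beneath it): 9/76 + 21/76 = 15/38; 23/76 + 23/76 = 23/38; 15/38 + 23/38 = 1. Resulting codeword lengths (in the order the probabilities were given): (2, 2, 2, 2). L_avg = sum(p_i * l_i) = 23/76*2 + 9/76*2 + 21/76*2 + 23/76*2 = 2

2.0 bits


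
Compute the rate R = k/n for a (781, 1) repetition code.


Rate = k/n = 1/781

1/781


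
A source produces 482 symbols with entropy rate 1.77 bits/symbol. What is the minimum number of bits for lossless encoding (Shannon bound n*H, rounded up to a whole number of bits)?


Minimum bits >= n * H = 482 * 1.77 = 853.14, rounded up to a whole number of bits = 854

854 bits


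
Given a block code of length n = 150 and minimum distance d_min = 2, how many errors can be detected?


Detection capability = d_min - 1 = 2 - 1 = 1

1 errors


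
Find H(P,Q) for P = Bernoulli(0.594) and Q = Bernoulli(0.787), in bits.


H(P,Q) = -p*log2(q) - (1-p)*log2(1-q). -0.594*log2(0.787) = 0.205265; -0.406*log2(0.213) = 0.905816. H(P,Q) = 0.205265 + 0.905816 = 1.1111

1.1111 bits


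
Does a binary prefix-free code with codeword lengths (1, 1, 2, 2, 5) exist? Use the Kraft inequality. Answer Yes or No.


Kraft sum = sum(2^(-l_i)) = 1.5312, need <= 1. Result: violated (a binary prefix-free code with these lengths cannot exist)

No


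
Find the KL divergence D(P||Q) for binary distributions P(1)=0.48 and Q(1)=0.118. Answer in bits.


KL = p*log2(p/q) + (1-p)*log2((1-p)/(1-q)) = 0.48*log2(0.48/0.118) + 0.52*log2(0.52/0.882) = 0.5753

0.5753 bits


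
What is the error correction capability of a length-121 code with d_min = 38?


Correction capability = floor((d-1)/2) = floor((38-1)/2) = 18

18 errors


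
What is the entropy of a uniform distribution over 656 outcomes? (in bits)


H = log2(n) = log2(656) = 9.3576

9.3576 bits


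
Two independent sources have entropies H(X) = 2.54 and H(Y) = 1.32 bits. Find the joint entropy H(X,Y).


For independent variables, H(X,Y) = H(X) + H(Y) = 2.54 + 1.32 = 3.86

3.86 bits


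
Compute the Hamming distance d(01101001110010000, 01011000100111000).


Count differing positions: . . ^ ^ . . . ^ . ^ . ^ . ^ . . . = 6 differences

6


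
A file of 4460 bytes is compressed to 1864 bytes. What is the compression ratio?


Ratio = original / compressed = 4460 / 1864 = 2.3927

2.3927


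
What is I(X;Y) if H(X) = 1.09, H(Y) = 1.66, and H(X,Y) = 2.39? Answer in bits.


I(X;Y) = H(X) + H(Y) - H(X,Y) = 1.09 + 1.66 - 2.39 = 0.36

0.36 bits


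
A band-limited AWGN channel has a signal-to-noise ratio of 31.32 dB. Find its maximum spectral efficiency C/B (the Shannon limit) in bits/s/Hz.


SNR_linear = 10^(31.32/10) = 1355.1894; C/B = log2(1 + SNR_linear) = log2(1 + 1355.1894) = 10.4053

10.4053 bits/s/Hz


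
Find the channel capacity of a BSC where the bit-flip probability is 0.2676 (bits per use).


H(p) = -p*log2(p) - (1-p)*log2(1-p) = -0.2676*log2(0.2676) - 0.7324*log2(0.7324) = 0.508935 + 0.329065 = 0.838. C = 1 - H(p) = 1 - 0.838 = 0.162

0.162 bits


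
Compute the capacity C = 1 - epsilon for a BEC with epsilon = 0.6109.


C = 1 - epsilon = 1 - 0.6109 = 0.3891

0.3891 bits
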